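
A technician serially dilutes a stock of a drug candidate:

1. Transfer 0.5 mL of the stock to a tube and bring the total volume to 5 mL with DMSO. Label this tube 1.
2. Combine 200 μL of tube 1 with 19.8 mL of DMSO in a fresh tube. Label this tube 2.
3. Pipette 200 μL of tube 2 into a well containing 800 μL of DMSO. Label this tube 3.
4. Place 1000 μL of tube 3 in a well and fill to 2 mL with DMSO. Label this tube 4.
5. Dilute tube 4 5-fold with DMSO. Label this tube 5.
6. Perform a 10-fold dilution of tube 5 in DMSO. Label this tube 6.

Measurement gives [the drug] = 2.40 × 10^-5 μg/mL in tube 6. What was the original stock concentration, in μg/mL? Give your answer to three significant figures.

12.0 μg/mL

Step 1: 0.5 mL brought to 5 mL → factor 5/0.5 = 10
Step 2: 200 μL + 19.8 mL = 20000 μL total → factor 20000/200 = 100
Step 3: 200 μL + 800 μL = 1000 μL total → factor 1000/200 = 5
Step 4: 1000 μL brought to 2 mL → factor 2000/1000 = 2
Step 5: 5-fold → factor 5
Step 6: 10-fold → factor 10
Overall dilution factor = 10 × 100 × 5 × 2 × 5 × 10 = 5 × 10^5
Stock = 2.40 × 10^-5 μg/mL × 5 × 10^5 = 12.0 μg/mL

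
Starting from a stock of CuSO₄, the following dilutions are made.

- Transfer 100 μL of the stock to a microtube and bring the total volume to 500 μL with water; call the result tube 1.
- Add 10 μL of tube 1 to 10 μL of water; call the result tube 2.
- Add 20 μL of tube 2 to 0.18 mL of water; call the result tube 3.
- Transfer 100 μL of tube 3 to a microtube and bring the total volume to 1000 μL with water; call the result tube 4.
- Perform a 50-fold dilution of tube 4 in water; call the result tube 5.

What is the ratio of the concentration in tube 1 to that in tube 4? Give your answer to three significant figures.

200

Step 1: 100 μL brought to 500 μL → factor 500/100 = 5
Step 2: 10 μL + 10 μL = 20 μL total → factor 20/10 = 2
Step 3: 20 μL + 0.18 mL = 200 μL total → factor 200/20 = 10
Step 4: 100 μL brought to 1000 μL → factor 1000/100 = 10
Dilution factor to tube 1 = 5; to tube 4 = 1000
[tube 1]/[tube 4] = (factor to tube 4)/(factor to tube 1) = 1000/5 = 200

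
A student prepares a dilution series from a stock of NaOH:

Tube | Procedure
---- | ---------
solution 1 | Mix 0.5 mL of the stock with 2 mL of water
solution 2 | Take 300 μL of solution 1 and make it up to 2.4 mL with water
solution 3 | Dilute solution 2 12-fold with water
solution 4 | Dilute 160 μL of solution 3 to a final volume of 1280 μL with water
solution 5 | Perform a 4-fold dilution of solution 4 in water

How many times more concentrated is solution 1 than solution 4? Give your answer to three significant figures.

Step 1: 0.5 mL + 2 mL = 2.5 mL total → factor 2.5/0.5 = 5
Step 2: 300 μL brought to 2.4 mL → factor 2400/300 = 8
Step 3: 12-fold → factor 12
Step 4: 160 μL brought to 1280 μL → factor 1280/160 = 8
Dilution factor to solution 1 = 5; to solution 4 = 3840
[solution 1]/[solution 4] = (factor to solution 4)/(factor to solution 1) = 3840/5 = 768

768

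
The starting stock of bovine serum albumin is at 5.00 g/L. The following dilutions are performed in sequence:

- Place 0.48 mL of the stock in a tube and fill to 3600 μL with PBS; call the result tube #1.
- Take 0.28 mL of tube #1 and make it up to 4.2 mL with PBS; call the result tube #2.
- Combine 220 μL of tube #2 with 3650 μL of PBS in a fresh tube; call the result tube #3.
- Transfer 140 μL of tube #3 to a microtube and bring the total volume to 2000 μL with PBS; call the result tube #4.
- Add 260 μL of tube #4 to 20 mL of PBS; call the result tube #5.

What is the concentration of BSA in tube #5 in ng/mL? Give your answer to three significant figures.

Step 1: 0.48 mL brought to 3600 μL → factor 3.6/0.48 = 7.5
Step 2: 0.28 mL brought to 4.2 mL → factor 4.2/0.28 = 15
Step 3: 220 μL + 3650 μL = 3870 μL total → factor 3870/220 = 17.591
Step 4: 140 μL brought to 2000 μL → factor 2000/140 = 14.286
Step 5: 260 μL + 20 mL = 20260 μL total → factor 20260/260 = 77.923
Overall dilution factor = 7.5 × 15 × 17.591 × 14.286 × 77.923 = 2.203 × 10^6
Final = 5.00 g/L / 2.203 × 10^6 = 2.270 × 10^-6 g/L = 2.27 ng/mL

2.27 ng/mL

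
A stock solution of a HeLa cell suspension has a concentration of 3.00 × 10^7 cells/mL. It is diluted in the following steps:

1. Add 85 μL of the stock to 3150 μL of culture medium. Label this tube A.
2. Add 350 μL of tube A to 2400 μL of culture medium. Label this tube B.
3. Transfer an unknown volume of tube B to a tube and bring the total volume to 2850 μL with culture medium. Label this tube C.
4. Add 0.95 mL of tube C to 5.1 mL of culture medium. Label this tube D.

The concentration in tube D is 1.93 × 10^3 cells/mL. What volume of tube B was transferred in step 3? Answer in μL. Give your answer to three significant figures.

Step 1: 85 μL + 3150 μL = 3235 μL total → factor 3235/85 = 38.059
Step 2: 350 μL + 2400 μL = 2750 μL total → factor 2750/350 = 7.8571
Step 3: v brought to 2850 μL → factor = 2850 μL/v
Step 4: 0.95 mL + 5.1 mL = 6.05 mL total → factor 6.05/0.95 = 6.3684
Product of known-step factors = 1904.4
Overall factor = 3.00 × 10^7 cells/mL / (1.93 × 10^3 cells/mL) = 15544
Step-3 factor = 15544 / 1904.4 = 8.1623
v = 2850 μL / 8.1623 = 349 μL

349 μL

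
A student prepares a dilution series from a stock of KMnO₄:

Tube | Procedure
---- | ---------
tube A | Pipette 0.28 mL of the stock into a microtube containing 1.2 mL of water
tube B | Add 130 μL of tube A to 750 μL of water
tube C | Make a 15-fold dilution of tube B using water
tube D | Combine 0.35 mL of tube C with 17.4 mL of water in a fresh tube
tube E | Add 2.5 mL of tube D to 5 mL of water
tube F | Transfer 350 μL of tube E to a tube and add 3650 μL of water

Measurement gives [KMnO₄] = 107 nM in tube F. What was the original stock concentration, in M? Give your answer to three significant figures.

0.0999 M

Step 1: 0.28 mL + 1.2 mL = 1.48 mL total → factor 1.48/0.28 = 5.2857
Step 2: 130 μL + 750 μL = 880 μL total → factor 880/130 = 6.7692
Step 3: 15-fold → factor 15
Step 4: 0.35 mL + 17.4 mL = 17.75 mL total → factor 17.75/0.35 = 50.714
Step 5: 2.5 mL + 5 mL = 7.5 mL total → factor 7.5/2.5 = 3
Step 6: 350 μL + 3650 μL = 4000 μL total → factor 4000/350 = 11.429
Overall dilution factor = 5.2857 × 6.7692 × 15 × 50.714 × 3 × 11.429 = 9.3321 × 10^5
Stock = 107 nM × 9.3321 × 10^5 = 9.985 × 10^7 nM = 0.0999 M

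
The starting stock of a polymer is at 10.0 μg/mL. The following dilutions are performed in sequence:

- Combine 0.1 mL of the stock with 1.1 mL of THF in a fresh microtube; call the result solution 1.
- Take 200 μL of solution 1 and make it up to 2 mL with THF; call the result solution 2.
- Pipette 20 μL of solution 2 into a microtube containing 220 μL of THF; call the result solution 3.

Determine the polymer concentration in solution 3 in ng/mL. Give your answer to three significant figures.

Step 1: 0.1 mL + 1.1 mL = 1.2 mL total → factor 1.2/0.1 = 12
Step 2: 200 μL brought to 2 mL → factor 2000/200 = 10
Step 3: 20 μL + 220 μL = 240 μL total → factor 240/20 = 12
Overall dilution factor = 12 × 10 × 12 = 1440
Final = 10.0 μg/mL / 1440 = 0.006944 μg/mL = 6.94 ng/mL

6.94 ng/mL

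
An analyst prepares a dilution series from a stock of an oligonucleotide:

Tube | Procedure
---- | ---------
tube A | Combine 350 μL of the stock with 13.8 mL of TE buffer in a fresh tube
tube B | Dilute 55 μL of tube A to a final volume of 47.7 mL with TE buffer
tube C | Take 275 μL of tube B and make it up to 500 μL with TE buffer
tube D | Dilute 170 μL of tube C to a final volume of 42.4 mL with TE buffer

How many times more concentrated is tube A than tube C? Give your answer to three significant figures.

Step 1: 350 μL + 13.8 mL = 14150 μL total → factor 14150/350 = 40.429
Step 2: 55 μL brought to 47.7 mL → factor 47700/55 = 867.27
Step 3: 275 μL brought to 500 μL → factor 500/275 = 1.8182
Dilution factor to tube A = 40.429; to tube C = 63750
[tube A]/[tube C] = (factor to tube C)/(factor to tube A) = 63750/40.429 = 1.58 × 10^3

1.58 × 10^3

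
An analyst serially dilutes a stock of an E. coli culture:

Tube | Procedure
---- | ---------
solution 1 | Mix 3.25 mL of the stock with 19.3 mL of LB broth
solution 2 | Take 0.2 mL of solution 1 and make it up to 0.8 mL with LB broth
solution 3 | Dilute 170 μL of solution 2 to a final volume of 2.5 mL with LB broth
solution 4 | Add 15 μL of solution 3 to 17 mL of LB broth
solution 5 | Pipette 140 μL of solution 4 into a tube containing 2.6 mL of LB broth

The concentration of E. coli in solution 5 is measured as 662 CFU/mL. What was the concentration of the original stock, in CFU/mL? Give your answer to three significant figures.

Step 1: 3.25 mL + 19.3 mL = 22.55 mL total → factor 22.55/3.25 = 6.9385
Step 2: 0.2 mL brought to 0.8 mL → factor 0.8/0.2 = 4
Step 3: 170 μL brought to 2.5 mL → factor 2500/170 = 14.706
Step 4: 15 μL + 17 mL = 17015 μL total → factor 17015/15 = 1134.3
Step 5: 140 μL + 2.6 mL = 2740 μL total → factor 2740/140 = 19.571
Overall dilution factor = 6.9385 × 4 × 14.706 × 1134.3 × 19.571 = 9.061 × 10^6
Stock = 662 CFU/mL × 9.061 × 10^6 = 6.00 × 10^9 CFU/mL

6.00 × 10^9 CFU/mL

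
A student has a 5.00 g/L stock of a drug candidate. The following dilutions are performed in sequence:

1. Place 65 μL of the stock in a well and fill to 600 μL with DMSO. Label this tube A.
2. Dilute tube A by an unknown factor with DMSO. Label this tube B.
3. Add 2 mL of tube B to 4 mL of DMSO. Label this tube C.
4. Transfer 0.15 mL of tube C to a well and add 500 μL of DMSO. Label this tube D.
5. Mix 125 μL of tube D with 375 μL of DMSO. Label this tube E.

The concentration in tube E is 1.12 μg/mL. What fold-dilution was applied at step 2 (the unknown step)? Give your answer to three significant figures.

Step 1: 65 μL brought to 600 μL → factor 600/65 = 9.2308
Step 2: unknown factor x
Step 3: 2 mL + 4 mL = 6 mL total → factor 6/2 = 3
Step 4: 0.15 mL + 500 μL = 0.65 mL total → factor 0.65/0.15 = 4.3333
Step 5: 125 μL + 375 μL = 500 μL total → factor 500/125 = 4
Product of known-step factors = 480
Overall factor = 5.00 g/L / (1.12 μg/mL) = 4464.3
x = 4464.3 / 480 = 9.30

9.30-fold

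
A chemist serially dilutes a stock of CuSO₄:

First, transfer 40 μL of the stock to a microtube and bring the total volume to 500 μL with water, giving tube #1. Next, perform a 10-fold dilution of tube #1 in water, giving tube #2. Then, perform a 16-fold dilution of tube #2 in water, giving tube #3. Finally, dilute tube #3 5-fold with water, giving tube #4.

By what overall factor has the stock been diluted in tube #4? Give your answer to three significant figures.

1.00 × 10^4

Step 1: 40 μL brought to 500 μL → factor 500/40 = 12.5
Step 2: 10-fold → factor 10
Step 3: 16-fold → factor 16
Step 4: 5-fold → factor 5
Overall dilution factor = 12.5 × 10 × 16 × 5 = 10000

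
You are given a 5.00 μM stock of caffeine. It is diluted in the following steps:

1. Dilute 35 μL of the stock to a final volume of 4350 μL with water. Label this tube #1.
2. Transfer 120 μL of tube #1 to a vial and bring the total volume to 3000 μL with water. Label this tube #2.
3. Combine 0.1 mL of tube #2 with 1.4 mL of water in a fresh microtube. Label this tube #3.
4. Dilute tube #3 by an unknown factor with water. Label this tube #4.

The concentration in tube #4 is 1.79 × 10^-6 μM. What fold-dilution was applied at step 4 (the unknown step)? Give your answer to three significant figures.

59.9-fold

Step 1: 35 μL brought to 4350 μL → factor 4350/35 = 124.29
Step 2: 120 μL brought to 3000 μL → factor 3000/120 = 25
Step 3: 0.1 mL + 1.4 mL = 1.5 mL total → factor 1.5/0.1 = 15
Step 4: unknown factor x
Product of known-step factors = 46607
Overall factor = 5.00 μM / (1.79 × 10^-6 μM) = 2.7933 × 10^6
x = 2.7933 × 10^6 / 46607 = 59.9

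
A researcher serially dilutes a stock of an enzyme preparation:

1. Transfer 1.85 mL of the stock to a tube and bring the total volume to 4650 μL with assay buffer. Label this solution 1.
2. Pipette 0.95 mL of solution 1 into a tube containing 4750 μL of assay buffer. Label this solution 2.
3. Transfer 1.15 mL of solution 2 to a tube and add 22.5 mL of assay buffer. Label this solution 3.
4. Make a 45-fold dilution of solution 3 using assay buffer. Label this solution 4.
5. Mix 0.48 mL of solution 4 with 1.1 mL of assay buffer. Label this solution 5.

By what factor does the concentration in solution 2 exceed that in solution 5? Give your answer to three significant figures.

Step 1: 1.85 mL brought to 4650 μL → factor 4.65/1.85 = 2.5135
Step 2: 0.95 mL + 4750 μL = 5.7 mL total → factor 5.7/0.95 = 6
Step 3: 1.15 mL + 22.5 mL = 23.65 mL total → factor 23.65/1.15 = 20.565
Step 4: 45-fold → factor 45
Step 5: 0.48 mL + 1.1 mL = 1.58 mL total → factor 1.58/0.48 = 3.2917
Dilution factor to solution 2 = 15.081; to solution 5 = 45940
[solution 2]/[solution 5] = (factor to solution 5)/(factor to solution 2) = 45940/15.081 = 3.05 × 10^3

3.05 × 10^3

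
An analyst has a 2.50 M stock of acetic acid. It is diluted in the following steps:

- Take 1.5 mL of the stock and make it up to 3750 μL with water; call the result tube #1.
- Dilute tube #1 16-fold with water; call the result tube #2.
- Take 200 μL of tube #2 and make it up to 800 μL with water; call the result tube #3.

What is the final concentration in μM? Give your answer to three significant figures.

1.56 × 10^4 μM

Step 1: 1.5 mL brought to 3750 μL → factor 3.75/1.5 = 2.5
Step 2: 16-fold → factor 16
Step 3: 200 μL brought to 800 μL → factor 800/200 = 4
Overall dilution factor = 2.5 × 16 × 4 = 160
Final = 2.50 M / 160 = 0.01562 M = 1.56 × 10^4 μM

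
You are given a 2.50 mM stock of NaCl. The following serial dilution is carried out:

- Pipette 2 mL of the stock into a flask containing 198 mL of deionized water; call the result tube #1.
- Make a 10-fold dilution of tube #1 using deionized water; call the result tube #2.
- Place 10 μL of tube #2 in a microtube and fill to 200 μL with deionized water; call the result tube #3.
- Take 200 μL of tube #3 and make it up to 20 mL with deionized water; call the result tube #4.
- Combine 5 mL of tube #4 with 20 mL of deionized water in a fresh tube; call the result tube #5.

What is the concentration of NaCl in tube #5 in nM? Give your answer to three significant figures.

Step 1: 2 mL + 198 mL = 200 mL total → factor 200/2 = 100
Step 2: 10-fold → factor 10
Step 3: 10 μL brought to 200 μL → factor 200/10 = 20
Step 4: 200 μL brought to 20 mL → factor 20000/200 = 100
Step 5: 5 mL + 20 mL = 25 mL total → factor 25/5 = 5
Overall dilution factor = 100 × 10 × 20 × 100 × 5 = 1 × 10^7
Final = 2.50 mM / 1 × 10^7 = 2.500 × 10^-7 mM = 0.250 nM

0.250 nM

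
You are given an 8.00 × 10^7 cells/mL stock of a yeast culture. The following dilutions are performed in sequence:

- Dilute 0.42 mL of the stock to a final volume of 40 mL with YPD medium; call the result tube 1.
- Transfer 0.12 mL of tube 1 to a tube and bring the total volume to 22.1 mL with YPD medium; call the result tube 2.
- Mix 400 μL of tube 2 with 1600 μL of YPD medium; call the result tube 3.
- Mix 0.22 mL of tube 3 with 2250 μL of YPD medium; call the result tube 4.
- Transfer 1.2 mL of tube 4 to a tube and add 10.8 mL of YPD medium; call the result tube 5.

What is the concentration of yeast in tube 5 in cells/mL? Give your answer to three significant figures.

Step 1: 0.42 mL brought to 40 mL → factor 40/0.42 = 95.238
Step 2: 0.12 mL brought to 22.1 mL → factor 22.1/0.12 = 184.17
Step 3: 400 μL + 1600 μL = 2000 μL total → factor 2000/400 = 5
Step 4: 0.22 mL + 2250 μL = 2.47 mL total → factor 2.47/0.22 = 11.227
Step 5: 1.2 mL + 10.8 mL = 12 mL total → factor 12/1.2 = 10
Overall dilution factor = 95.238 × 184.17 × 5 × 11.227 × 10 = 9.8461 × 10^6
Final = 8.00 × 10^7 cells/mL / 9.8461 × 10^6 = 8.13 cells/mL

8.13 cells/mL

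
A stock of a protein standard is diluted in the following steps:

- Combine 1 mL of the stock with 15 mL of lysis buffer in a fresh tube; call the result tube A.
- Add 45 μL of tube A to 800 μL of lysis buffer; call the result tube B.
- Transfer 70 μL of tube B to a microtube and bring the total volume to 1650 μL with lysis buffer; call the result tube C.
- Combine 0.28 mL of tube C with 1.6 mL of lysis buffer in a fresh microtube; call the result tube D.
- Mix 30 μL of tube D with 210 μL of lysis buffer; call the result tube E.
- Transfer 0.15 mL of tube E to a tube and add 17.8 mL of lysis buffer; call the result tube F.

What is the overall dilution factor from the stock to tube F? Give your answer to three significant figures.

Step 1: 1 mL + 15 mL = 16 mL total → factor 16/1 = 16
Step 2: 45 μL + 800 μL = 845 μL total → factor 845/45 = 18.778
Step 3: 70 μL brought to 1650 μL → factor 1650/70 = 23.571
Step 4: 0.28 mL + 1.6 mL = 1.88 mL total → factor 1.88/0.28 = 6.7143
Step 5: 30 μL + 210 μL = 240 μL total → factor 240/30 = 8
Step 6: 0.15 mL + 17.8 mL = 17.95 mL total → factor 17.95/0.15 = 119.67
Overall dilution factor = 16 × 18.778 × 23.571 × 6.7143 × 8 × 119.67 = 4.5521 × 10^7

4.55 × 10^7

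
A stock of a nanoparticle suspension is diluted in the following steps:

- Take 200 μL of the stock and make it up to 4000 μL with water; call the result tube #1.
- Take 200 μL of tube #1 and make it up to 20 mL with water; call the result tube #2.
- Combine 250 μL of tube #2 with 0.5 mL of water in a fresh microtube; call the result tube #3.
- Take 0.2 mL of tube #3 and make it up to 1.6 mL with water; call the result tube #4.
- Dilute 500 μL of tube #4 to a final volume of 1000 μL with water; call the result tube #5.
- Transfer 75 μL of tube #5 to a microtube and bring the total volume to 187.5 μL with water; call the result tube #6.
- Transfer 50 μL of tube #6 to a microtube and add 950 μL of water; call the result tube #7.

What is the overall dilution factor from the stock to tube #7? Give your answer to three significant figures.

4.80 × 10^6

Step 1: 200 μL brought to 4000 μL → factor 4000/200 = 20
Step 2: 200 μL brought to 20 mL → factor 20000/200 = 100
Step 3: 250 μL + 0.5 mL = 750 μL total → factor 750/250 = 3
Step 4: 0.2 mL brought to 1.6 mL → factor 1.6/0.2 = 8
Step 5: 500 μL brought to 1000 μL → factor 1000/500 = 2
Step 6: 75 μL brought to 187.5 μL → factor 187.5/75 = 2.5
Step 7: 50 μL + 950 μL = 1000 μL total → factor 1000/50 = 20
Overall dilution factor = 20 × 100 × 3 × 8 × 2 × 2.5 × 20 = 4.8 × 10^6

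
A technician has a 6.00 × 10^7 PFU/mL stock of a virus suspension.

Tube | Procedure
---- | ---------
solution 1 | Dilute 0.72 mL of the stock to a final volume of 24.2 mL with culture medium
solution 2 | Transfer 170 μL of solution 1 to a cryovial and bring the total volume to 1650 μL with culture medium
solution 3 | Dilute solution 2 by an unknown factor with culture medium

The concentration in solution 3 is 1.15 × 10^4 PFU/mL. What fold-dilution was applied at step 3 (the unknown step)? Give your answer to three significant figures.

Step 1: 0.72 mL brought to 24.2 mL → factor 24.2/0.72 = 33.611
Step 2: 170 μL brought to 1650 μL → factor 1650/170 = 9.7059
Step 3: unknown factor x
Product of known-step factors = 326.23
Overall factor = 6.00 × 10^7 PFU/mL / (1.15 × 10^4 PFU/mL) = 5217.4
x = 5217.4 / 326.23 = 16.0

16.0-fold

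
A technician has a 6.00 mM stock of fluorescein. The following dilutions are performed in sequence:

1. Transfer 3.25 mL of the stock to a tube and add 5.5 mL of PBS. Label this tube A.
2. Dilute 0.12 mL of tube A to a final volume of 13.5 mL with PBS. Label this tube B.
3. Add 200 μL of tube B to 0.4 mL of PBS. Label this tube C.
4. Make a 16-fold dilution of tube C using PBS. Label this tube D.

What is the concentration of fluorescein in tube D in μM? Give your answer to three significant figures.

0.413 μM

Step 1: 3.25 mL + 5.5 mL = 8.75 mL total → factor 8.75/3.25 = 2.6923
Step 2: 0.12 mL brought to 13.5 mL → factor 13.5/0.12 = 112.5
Step 3: 200 μL + 0.4 mL = 600 μL total → factor 600/200 = 3
Step 4: 16-fold → factor 16
Overall dilution factor = 2.6923 × 112.5 × 3 × 16 = 14538
Final = 6.00 mM / 14538 = 0.0004127 mM = 0.413 μM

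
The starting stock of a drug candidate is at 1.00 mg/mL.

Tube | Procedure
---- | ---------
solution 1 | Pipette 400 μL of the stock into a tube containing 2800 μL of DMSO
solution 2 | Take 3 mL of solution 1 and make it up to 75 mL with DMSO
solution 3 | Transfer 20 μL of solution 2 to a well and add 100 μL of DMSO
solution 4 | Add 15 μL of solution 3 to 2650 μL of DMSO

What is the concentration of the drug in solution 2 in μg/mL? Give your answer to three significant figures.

Step 1: 400 μL + 2800 μL = 3200 μL total → factor 3200/400 = 8
Step 2: 3 mL brought to 75 mL → factor 75/3 = 25
Dilution factor through solution 2 = 8 × 25 = 200
[solution 2] = 1.00 mg/mL / 200 = 0.005000 mg/mL = 5.00 μg/mL

5.00 μg/mL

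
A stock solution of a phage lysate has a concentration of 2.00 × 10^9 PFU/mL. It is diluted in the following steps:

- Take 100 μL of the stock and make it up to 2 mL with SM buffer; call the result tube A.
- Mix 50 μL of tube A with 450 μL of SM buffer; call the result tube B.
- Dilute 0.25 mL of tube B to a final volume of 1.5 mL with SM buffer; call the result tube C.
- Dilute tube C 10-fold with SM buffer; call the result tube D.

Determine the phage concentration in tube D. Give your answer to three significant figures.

Step 1: 100 μL brought to 2 mL → factor 2000/100 = 20
Step 2: 50 μL + 450 μL = 500 μL total → factor 500/50 = 10
Step 3: 0.25 mL brought to 1.5 mL → factor 1.5/0.25 = 6
Step 4: 10-fold → factor 10
Overall dilution factor = 20 × 10 × 6 × 10 = 12000
Final = 2.00 × 10^9 PFU/mL / 12000 = 1.67 × 10^5 PFU/mL

1.67 × 10^5 PFU/mL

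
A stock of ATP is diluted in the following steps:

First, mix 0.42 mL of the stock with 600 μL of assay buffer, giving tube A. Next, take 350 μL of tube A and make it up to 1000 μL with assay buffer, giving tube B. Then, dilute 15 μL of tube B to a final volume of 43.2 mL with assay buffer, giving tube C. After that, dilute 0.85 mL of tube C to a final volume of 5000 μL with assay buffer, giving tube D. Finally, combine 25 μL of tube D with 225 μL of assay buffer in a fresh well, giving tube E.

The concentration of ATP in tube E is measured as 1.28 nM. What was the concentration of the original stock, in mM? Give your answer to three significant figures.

Step 1: 0.42 mL + 600 μL = 1.02 mL total → factor 1.02/0.42 = 2.4286
Step 2: 350 μL brought to 1000 μL → factor 1000/350 = 2.8571
Step 3: 15 μL brought to 43.2 mL → factor 43200/15 = 2880
Step 4: 0.85 mL brought to 5000 μL → factor 5/0.85 = 5.8824
Step 5: 25 μL + 225 μL = 250 μL total → factor 250/25 = 10
Overall dilution factor = 2.4286 × 2.8571 × 2880 × 5.8824 × 10 = 1.1755 × 10^6
Stock = 1.28 nM × 1.1755 × 10^6 = 1.505 × 10^6 nM = 1.50 mM

1.50 mM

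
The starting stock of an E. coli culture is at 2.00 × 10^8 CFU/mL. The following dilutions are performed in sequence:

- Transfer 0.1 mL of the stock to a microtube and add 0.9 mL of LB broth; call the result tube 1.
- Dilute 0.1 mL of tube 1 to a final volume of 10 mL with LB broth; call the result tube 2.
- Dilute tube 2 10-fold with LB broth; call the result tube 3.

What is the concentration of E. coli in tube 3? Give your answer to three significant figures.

2.00 × 10^4 CFU/mL

Step 1: 0.1 mL + 0.9 mL = 1 mL total → factor 1/0.1 = 10
Step 2: 0.1 mL brought to 10 mL → factor 10/0.1 = 100
Step 3: 10-fold → factor 10
Overall dilution factor = 10 × 100 × 10 = 10000
Final = 2.00 × 10^8 CFU/mL / 10000 = 2.00 × 10^4 CFU/mL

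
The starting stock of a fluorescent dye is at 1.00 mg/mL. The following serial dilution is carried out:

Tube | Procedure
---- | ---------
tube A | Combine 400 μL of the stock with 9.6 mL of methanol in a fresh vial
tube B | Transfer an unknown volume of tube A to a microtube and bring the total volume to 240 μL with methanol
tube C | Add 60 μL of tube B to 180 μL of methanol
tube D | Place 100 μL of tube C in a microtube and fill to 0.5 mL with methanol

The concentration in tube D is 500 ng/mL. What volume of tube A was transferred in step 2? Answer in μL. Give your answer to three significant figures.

60.0 μL

Step 1: 400 μL + 9.6 mL = 10000 μL total → factor 10000/400 = 25
Step 2: v brought to 240 μL → factor = 240 μL/v
Step 3: 60 μL + 180 μL = 240 μL total → factor 240/60 = 4
Step 4: 100 μL brought to 0.5 mL → factor 500/100 = 5
Product of known-step factors = 500
Overall factor = 1.00 mg/mL / (500 ng/mL) = 2000
Step-2 factor = 2000 / 500 = 4
v = 240 μL / 4 = 60.0 μL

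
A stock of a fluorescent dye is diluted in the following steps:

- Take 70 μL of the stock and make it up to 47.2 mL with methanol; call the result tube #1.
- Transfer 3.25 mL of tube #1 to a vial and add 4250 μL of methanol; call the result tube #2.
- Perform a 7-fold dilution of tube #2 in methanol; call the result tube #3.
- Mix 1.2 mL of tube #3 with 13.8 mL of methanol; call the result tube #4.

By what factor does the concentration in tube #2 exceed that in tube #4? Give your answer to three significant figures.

87.5

Step 1: 70 μL brought to 47.2 mL → factor 47200/70 = 674.29
Step 2: 3.25 mL + 4250 μL = 7.5 mL total → factor 7.5/3.25 = 2.3077
Step 3: 7-fold → factor 7
Step 4: 1.2 mL + 13.8 mL = 15 mL total → factor 15/1.2 = 12.5
Dilution factor to tube #2 = 1556; to tube #4 = 1.3615 × 10^5
[tube #2]/[tube #4] = (factor to tube #4)/(factor to tube #2) = 1.3615 × 10^5/1556 = 87.5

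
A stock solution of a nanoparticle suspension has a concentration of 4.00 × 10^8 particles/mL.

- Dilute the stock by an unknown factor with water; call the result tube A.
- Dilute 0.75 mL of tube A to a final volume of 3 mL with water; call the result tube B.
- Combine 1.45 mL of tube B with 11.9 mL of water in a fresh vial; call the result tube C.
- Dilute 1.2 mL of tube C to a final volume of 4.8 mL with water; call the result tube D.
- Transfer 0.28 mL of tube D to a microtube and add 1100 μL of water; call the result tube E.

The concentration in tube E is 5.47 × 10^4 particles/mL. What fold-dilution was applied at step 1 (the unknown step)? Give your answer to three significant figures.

Step 1: unknown factor x
Step 2: 0.75 mL brought to 3 mL → factor 3/0.75 = 4
Step 3: 1.45 mL + 11.9 mL = 13.35 mL total → factor 13.35/1.45 = 9.2069
Step 4: 1.2 mL brought to 4.8 mL → factor 4.8/1.2 = 4
Step 5: 0.28 mL + 1100 μL = 1.38 mL total → factor 1.38/0.28 = 4.9286
Product of known-step factors = 726.03
Overall factor = 4.00 × 10^8 particles/mL / (5.47 × 10^4 particles/mL) = 7312.6
x = 7312.6 / 726.03 = 10.1

10.1-fold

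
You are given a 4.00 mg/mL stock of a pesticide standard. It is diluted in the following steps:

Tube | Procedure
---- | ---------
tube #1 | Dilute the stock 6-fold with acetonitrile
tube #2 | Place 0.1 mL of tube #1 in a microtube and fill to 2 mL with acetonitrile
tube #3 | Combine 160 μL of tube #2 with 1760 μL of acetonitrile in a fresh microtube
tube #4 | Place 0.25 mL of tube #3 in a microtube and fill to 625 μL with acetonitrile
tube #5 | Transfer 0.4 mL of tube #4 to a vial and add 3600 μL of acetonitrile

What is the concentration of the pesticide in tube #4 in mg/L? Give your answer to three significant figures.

1.11 mg/L

Step 1: 6-fold → factor 6
Step 2: 0.1 mL brought to 2 mL → factor 2/0.1 = 20
Step 3: 160 μL + 1760 μL = 1920 μL total → factor 1920/160 = 12
Step 4: 0.25 mL brought to 625 μL → factor 0.625/0.25 = 2.5
Dilution factor through tube #4 = 6 × 20 × 12 × 2.5 = 3600
[tube #4] = 4.00 mg/mL / 3600 = 0.001111 mg/mL = 1.11 mg/L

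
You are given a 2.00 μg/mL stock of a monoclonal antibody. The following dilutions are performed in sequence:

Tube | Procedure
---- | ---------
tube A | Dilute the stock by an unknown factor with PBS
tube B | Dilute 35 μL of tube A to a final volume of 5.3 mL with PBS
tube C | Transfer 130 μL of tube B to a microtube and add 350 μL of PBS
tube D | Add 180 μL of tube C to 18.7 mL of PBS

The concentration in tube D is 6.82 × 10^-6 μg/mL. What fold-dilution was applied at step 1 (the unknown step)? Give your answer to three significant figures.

Step 1: unknown factor x
Step 2: 35 μL brought to 5.3 mL → factor 5300/35 = 151.43
Step 3: 130 μL + 350 μL = 480 μL total → factor 480/130 = 3.6923
Step 4: 180 μL + 18.7 mL = 18880 μL total → factor 18880/180 = 104.89
Product of known-step factors = 58646
Overall factor = 2.00 μg/mL / (6.82 × 10^-6 μg/mL) = 2.9326 × 10^5
x = 2.9326 × 10^5 / 58646 = 5.00

5.00-fold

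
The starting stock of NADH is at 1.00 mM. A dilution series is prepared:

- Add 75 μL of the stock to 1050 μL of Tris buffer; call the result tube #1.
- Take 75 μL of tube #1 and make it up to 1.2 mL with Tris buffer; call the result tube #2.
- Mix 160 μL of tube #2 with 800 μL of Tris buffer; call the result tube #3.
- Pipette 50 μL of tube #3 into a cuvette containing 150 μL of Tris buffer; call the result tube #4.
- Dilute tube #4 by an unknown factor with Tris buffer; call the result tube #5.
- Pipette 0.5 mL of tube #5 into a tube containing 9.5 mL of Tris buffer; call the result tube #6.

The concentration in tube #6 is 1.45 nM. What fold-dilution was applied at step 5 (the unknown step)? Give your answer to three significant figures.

Step 1: 75 μL + 1050 μL = 1125 μL total → factor 1125/75 = 15
Step 2: 75 μL brought to 1.2 mL → factor 1200/75 = 16
Step 3: 160 μL + 800 μL = 960 μL total → factor 960/160 = 6
Step 4: 50 μL + 150 μL = 200 μL total → factor 200/50 = 4
Step 5: unknown factor x
Step 6: 0.5 mL + 9.5 mL = 10 mL total → factor 10/0.5 = 20
Product of known-step factors = 1.152 × 10^5
Overall factor = 1.00 mM / (1.45 nM) = 6.8966 × 10^5
x = 6.8966 × 10^5 / 1.152 × 10^5 = 5.99

5.99-fold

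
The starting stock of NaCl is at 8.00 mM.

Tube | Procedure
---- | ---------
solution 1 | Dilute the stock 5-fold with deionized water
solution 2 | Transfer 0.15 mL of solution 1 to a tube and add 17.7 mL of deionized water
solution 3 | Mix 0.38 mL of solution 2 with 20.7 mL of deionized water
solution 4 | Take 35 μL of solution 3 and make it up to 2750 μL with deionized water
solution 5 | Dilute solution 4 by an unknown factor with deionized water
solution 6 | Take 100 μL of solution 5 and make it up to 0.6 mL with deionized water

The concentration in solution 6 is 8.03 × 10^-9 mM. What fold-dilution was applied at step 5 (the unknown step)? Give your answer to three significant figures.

64.0-fold

Step 1: 5-fold → factor 5
Step 2: 0.15 mL + 17.7 mL = 17.85 mL total → factor 17.85/0.15 = 119
Step 3: 0.38 mL + 20.7 mL = 21.08 mL total → factor 21.08/0.38 = 55.474
Step 4: 35 μL brought to 2750 μL → factor 2750/35 = 78.571
Step 5: unknown factor x
Step 6: 100 μL brought to 0.6 mL → factor 600/100 = 6
Product of known-step factors = 1.556 × 10^7
Overall factor = 8.00 mM / (8.03 × 10^-9 mM) = 9.9626 × 10^8
x = 9.9626 × 10^8 / 1.556 × 10^7 = 64.0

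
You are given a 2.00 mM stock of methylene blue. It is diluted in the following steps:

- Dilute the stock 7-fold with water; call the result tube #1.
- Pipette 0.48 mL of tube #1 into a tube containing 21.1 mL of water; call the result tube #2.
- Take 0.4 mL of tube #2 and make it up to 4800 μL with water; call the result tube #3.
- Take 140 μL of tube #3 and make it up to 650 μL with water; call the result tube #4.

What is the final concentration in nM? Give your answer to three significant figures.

Step 1: 7-fold → factor 7
Step 2: 0.48 mL + 21.1 mL = 21.58 mL total → factor 21.58/0.48 = 44.958
Step 3: 0.4 mL brought to 4800 μL → factor 4.8/0.4 = 12
Step 4: 140 μL brought to 650 μL → factor 650/140 = 4.6429
Overall dilution factor = 7 × 44.958 × 12 × 4.6429 = 17534
Final = 2.00 mM / 17534 = 0.0001141 mM = 114 nM

114 nM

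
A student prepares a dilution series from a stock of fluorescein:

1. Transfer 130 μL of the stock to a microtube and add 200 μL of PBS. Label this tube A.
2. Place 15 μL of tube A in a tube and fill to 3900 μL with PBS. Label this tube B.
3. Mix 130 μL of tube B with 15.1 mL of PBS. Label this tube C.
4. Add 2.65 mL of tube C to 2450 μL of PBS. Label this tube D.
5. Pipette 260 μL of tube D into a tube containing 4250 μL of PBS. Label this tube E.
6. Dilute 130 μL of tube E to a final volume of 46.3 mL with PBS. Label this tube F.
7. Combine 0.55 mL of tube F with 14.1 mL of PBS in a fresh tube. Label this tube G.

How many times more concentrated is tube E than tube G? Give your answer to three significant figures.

9.49 × 10^3

Step 1: 130 μL + 200 μL = 330 μL total → factor 330/130 = 2.5385
Step 2: 15 μL brought to 3900 μL → factor 3900/15 = 260
Step 3: 130 μL + 15.1 mL = 15230 μL total → factor 15230/130 = 117.15
Step 4: 2.65 mL + 2450 μL = 5.1 mL total → factor 5.1/2.65 = 1.9245
Step 5: 260 μL + 4250 μL = 4510 μL total → factor 4510/260 = 17.346
Step 6: 130 μL brought to 46.3 mL → factor 46300/130 = 356.15
Step 7: 0.55 mL + 14.1 mL = 14.65 mL total → factor 14.65/0.55 = 26.636
Dilution factor to tube E = 2.5812 × 10^6; to tube G = 2.4487 × 10^10
[tube E]/[tube G] = (factor to tube G)/(factor to tube E) = 2.4487 × 10^10/2.5812 × 10^6 = 9.49 × 10^3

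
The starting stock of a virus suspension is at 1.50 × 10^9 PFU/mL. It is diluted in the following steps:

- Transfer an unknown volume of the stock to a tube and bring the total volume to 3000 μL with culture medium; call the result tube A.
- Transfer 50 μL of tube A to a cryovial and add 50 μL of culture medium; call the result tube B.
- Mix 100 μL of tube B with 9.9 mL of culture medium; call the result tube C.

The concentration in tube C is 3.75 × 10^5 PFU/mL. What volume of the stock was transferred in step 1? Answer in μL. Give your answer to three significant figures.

150 μL

Step 1: v brought to 3000 μL → factor = 3000 μL/v
Step 2: 50 μL + 50 μL = 100 μL total → factor 100/50 = 2
Step 3: 100 μL + 9.9 mL = 10000 μL total → factor 10000/100 = 100
Product of known-step factors = 200
Overall factor = 1.50 × 10^9 PFU/mL / (3.75 × 10^5 PFU/mL) = 4000
Step-1 factor = 4000 / 200 = 20
v = 3000 μL / 20 = 150 μL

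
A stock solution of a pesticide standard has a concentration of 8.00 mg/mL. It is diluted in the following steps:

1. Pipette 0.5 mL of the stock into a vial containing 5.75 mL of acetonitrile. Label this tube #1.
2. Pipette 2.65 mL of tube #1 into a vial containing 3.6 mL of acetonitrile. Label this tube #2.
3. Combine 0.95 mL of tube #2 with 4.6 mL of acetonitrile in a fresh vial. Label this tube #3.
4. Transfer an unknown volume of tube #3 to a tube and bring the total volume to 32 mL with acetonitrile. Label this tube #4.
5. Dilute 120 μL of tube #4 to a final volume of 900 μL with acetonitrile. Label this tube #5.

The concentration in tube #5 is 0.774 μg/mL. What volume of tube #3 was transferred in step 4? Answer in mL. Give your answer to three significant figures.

4.00 mL

Step 1: 0.5 mL + 5.75 mL = 6.25 mL total → factor 6.25/0.5 = 12.5
Step 2: 2.65 mL + 3.6 mL = 6.25 mL total → factor 6.25/2.65 = 2.3585
Step 3: 0.95 mL + 4.6 mL = 5.55 mL total → factor 5.55/0.95 = 5.8421
Step 4: v brought to 32 mL → factor = 32 mL/v
Step 5: 120 μL brought to 900 μL → factor 900/120 = 7.5
Product of known-step factors = 1291.7
Overall factor = 8.00 mg/mL / (0.774 μg/mL) = 10336
Step-4 factor = 10336 / 1291.7 = 8.0016
v = 32 mL / 8.0016 = 4.00 mL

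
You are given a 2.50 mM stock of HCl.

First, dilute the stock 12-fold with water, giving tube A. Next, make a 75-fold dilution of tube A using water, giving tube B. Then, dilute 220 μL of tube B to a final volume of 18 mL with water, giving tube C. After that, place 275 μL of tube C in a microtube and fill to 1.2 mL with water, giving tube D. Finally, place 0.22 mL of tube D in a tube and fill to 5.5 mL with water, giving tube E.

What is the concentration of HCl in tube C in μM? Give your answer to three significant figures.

Step 1: 12-fold → factor 12
Step 2: 75-fold → factor 75
Step 3: 220 μL brought to 18 mL → factor 18000/220 = 81.818
Dilution factor through tube C = 12 × 75 × 81.818 = 73636
[tube C] = 2.50 mM / 73636 = 3.395 × 10^-5 mM = 0.0340 μM

0.0340 μM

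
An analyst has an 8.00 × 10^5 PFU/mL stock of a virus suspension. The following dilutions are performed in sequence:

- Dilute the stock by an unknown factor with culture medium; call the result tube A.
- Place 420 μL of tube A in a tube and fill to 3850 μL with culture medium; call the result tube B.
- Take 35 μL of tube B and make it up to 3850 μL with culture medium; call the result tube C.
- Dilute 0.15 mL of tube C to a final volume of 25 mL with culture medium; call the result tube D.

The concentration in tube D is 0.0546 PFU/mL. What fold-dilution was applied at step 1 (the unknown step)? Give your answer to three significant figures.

Step 1: unknown factor x
Step 2: 420 μL brought to 3850 μL → factor 3850/420 = 9.1667
Step 3: 35 μL brought to 3850 μL → factor 3850/35 = 110
Step 4: 0.15 mL brought to 25 mL → factor 25/0.15 = 166.67
Product of known-step factors = 1.6806 × 10^5
Overall factor = 8.00 × 10^5 PFU/mL / (0.0546 PFU/mL) = 1.4652 × 10^7
x = 1.4652 × 10^7 / 1.6806 × 10^5 = 87.2

87.2-fold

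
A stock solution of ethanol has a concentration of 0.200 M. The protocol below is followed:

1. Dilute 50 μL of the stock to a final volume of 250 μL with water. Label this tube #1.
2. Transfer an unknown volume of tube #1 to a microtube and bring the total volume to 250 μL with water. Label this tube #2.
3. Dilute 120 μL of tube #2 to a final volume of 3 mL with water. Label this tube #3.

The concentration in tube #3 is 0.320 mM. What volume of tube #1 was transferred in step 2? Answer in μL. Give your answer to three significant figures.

50.0 μL

Step 1: 50 μL brought to 250 μL → factor 250/50 = 5
Step 2: v brought to 250 μL → factor = 250 μL/v
Step 3: 120 μL brought to 3 mL → factor 3000/120 = 25
Product of known-step factors = 125
Overall factor = 0.200 M / (0.320 mM) = 625
Step-2 factor = 625 / 125 = 5
v = 250 μL / 5 = 50.0 μL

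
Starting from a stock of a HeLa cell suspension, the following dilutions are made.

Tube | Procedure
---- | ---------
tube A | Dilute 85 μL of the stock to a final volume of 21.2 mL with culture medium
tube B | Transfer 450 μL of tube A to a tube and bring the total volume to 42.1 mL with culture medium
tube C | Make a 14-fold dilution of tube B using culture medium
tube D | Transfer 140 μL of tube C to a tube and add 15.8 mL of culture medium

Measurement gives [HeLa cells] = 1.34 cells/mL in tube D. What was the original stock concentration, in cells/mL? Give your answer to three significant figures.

Step 1: 85 μL brought to 21.2 mL → factor 21200/85 = 249.41
Step 2: 450 μL brought to 42.1 mL → factor 42100/450 = 93.556
Step 3: 14-fold → factor 14
Step 4: 140 μL + 15.8 mL = 15940 μL total → factor 15940/140 = 113.86
Overall dilution factor = 249.41 × 93.556 × 14 × 113.86 = 3.7194 × 10^7
Stock = 1.34 cells/mL × 3.7194 × 10^7 = 4.98 × 10^7 cells/mL

4.98 × 10^7 cells/mL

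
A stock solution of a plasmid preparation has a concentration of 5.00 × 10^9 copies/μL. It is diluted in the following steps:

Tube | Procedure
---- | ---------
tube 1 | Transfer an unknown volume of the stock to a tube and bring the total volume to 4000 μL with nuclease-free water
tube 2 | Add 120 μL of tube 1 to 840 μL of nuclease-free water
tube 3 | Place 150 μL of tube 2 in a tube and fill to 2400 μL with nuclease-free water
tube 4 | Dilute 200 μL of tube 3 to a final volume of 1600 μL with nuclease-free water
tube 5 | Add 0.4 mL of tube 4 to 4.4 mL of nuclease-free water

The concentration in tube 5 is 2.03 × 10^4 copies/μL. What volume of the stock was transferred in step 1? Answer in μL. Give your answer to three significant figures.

Step 1: v brought to 4000 μL → factor = 4000 μL/v
Step 2: 120 μL + 840 μL = 960 μL total → factor 960/120 = 8
Step 3: 150 μL brought to 2400 μL → factor 2400/150 = 16
Step 4: 200 μL brought to 1600 μL → factor 1600/200 = 8
Step 5: 0.4 mL + 4.4 mL = 4.8 mL total → factor 4.8/0.4 = 12
Product of known-step factors = 12288
Overall factor = 5.00 × 10^9 copies/μL / (2.03 × 10^4 copies/μL) = 2.4631 × 10^5
Step-1 factor = 2.4631 × 10^5 / 12288 = 20.044
v = 4000 μL / 20.044 = 200 μL

200 μL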